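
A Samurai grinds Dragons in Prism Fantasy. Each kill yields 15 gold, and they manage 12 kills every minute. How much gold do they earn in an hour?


Gold per minute = 15 * 12 = 180
Gold per hour = 180 * 60 = 10800

10800 gold/hour


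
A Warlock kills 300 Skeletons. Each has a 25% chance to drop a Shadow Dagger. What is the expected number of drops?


Expected drops = kills * (drop_rate / 100)
= 300 * (25 / 100)
= 300 * 0.25
= 75.0

75.0 drops


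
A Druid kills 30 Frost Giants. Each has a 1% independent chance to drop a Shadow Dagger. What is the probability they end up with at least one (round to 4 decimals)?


P(at least one) = 1 - P(none) = 1 - (1-p)^n
p = 1/100 = 0.01
1 - p = 0.99
(1 - p)^30 = 0.99^30 = 0.739700
P(at least one) = 1 - 0.739700 = 0.2603

0.2603


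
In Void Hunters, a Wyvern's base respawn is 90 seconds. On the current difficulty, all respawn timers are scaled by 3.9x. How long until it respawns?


Respawn time = base * multiplier
= 90 * 3.9
= 351.0 seconds

351.0 seconds


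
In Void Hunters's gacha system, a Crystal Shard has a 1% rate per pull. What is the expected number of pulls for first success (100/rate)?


Expected pulls for a geometric distribution = 1/p = 100 / rate%
= 100 / 1
= 100.0

100.0 pulls


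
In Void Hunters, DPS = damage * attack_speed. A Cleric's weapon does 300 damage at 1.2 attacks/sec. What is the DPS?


DPS = damage * attack_speed
= 300 * 1.2
= 360.0

360.0 DPS


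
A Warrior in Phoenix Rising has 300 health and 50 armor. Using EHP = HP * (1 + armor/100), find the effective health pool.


EHP = 300 * (1 + 50/100)
= 300 * (1 + 0.5)
= 300 * 1.5
= 450.0

450.0 EHP


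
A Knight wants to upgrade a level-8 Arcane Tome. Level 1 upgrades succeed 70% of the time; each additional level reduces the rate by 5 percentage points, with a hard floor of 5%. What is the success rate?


raw_rate = 70 - 5 * (8 - 1)
= 70 - 5 * 7
= 70 - 35
= 35
Apply floor: max(35, 5) = 35%

35%


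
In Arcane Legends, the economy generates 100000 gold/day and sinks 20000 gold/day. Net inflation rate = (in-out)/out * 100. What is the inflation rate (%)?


Net gold = 100000 - 20000 = 80000
Inflation rate = net / sunk * 100 = 80000 / 20000 * 100
= 4.0 * 100
= 400.00%

400.00%


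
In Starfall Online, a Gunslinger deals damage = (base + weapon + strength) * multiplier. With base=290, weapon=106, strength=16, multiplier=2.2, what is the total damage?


Sum base + weapon + str = 290 + 106 + 16 = 412
Multiply by 2.2:
412 * 2.2 = 906.4

906.4 damage


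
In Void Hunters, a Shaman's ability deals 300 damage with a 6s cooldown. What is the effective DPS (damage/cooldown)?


DPS = damage / cooldown
= 300 / 6
= 50.00

50.00 DPS


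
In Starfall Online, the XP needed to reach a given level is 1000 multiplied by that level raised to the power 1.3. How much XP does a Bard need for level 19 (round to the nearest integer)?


XP = 1000 * level^1.3
Substitute level = 19:
XP = 1000 * 19^1.3
= 1000 * 45.96
= 45960

45960 XP


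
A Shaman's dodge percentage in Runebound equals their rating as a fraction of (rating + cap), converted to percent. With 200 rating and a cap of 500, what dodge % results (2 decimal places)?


dodge% = 200 / (200 + 500) * 100
= 200 / 700 * 100
= 0.285714 * 100
= 28.57%

28.57%


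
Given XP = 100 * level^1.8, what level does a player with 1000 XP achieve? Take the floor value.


XP = 100 * level^1.8, so level = (XP / 100)^(1/1.8)
= (1000 / 100)^(1/1.8)
= 10.0^0.5556
= 3.5938
Floor: level = 3

level 3


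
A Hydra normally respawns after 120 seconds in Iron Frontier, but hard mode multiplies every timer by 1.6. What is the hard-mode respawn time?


Respawn time = base * multiplier
= 120 * 1.6
= 192.0 seconds

192.0 seconds


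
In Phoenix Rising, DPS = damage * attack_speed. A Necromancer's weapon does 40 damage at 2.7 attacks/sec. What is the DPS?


DPS = damage * attack_speed
= 40 * 2.7
= 108.0

108.0 DPS


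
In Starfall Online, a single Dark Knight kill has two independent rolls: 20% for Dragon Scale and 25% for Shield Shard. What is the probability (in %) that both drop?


For independent events, P(both) = P(A) * P(B)
= 20% * 25%
= 500 / 100 %
= 5.0%

5.0%


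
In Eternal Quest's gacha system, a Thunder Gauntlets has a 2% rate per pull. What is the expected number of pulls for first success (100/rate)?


Expected pulls for a geometric distribution = 1/p = 100 / rate%
= 100 / 2
= 50.0

50.0 pulls


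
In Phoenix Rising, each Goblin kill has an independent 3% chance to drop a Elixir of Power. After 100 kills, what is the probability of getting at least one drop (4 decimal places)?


P(at least one) = 1 - P(none) = 1 - (1-p)^n
p = 3/100 = 0.03
1 - p = 0.97
(1 - p)^100 = 0.97^100 = 0.047553
P(at least one) = 1 - 0.047553 = 0.9524

0.9524


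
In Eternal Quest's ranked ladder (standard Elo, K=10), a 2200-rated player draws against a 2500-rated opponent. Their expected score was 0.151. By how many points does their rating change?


Elo update: delta = K * (S - Ea), where S = 0.5 (draws)
S - Ea = 0.5 - 0.151 = 0.349
Rating change = 10 * 0.349
= 3.49

3.49 rating points


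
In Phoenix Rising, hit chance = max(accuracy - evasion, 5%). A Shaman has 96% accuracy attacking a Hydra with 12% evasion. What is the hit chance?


accuracy - evasion = 96 - 12 = 84
Apply floor: max(84, 5) = 84
Hit chance = 84%

84%


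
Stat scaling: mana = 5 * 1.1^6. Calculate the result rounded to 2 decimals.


value = base * growth^level
= 5 * 1.1^6
= 5 * 1.771561
= 8.86

8.86 mana


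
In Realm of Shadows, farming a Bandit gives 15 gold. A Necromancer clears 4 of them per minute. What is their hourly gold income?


Gold per minute = 15 * 4 = 60
Gold per hour = 60 * 60 = 3600

3600 gold/hour


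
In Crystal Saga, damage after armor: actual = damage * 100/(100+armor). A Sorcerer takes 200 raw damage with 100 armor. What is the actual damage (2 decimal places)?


actual = 200 * 100 / (100 + 100)
= 200 * 100 / 200
= 20000 / 200
= 100.00

100.00 damage


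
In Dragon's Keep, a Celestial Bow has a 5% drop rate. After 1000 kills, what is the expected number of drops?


Expected drops = kills * (drop_rate / 100)
= 1000 * (5 / 100)
= 1000 * 0.05
= 50.0

50.0 drops


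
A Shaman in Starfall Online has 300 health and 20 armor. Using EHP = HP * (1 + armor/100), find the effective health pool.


EHP = 300 * (1 + 20/100)
= 300 * (1 + 0.2)
= 300 * 1.2
= 360.0

360.0 EHP


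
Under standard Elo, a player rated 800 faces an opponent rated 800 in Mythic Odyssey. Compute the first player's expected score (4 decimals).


Elo expected score: Ea = 1/(1 + 10^((Rb-Ra)/400))
Rb - Ra = 800 - 800 = 0
(Rb-Ra)/400 = 0/400 = 0.0
10^0.0 = 1.0
Ea = 1/(1 + 1.0) = 1/2.0 = 0.5000

0.5000


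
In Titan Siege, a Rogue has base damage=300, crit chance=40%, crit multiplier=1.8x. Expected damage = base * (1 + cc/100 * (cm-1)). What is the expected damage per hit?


E[dmg] = base * (1 + crit_chance * (crit_mult - 1))
cc as decimal = 40/100 = 0.4
cm - 1 = 1.8 - 1 = 0.8
Bonus factor = 0.4 * 0.8 = 0.32
Total multiplier = 1 + 0.32 = 1.32
Expected damage = 300 * 1.32 = 396.00

396.00 damage


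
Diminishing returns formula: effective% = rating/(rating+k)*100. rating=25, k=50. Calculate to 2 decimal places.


effective% = rating / (rating + k) * 100
= 25 / (25 + 50) * 100
= 25 / 75 * 100
= 0.333333 * 100
= 33.33%

33.33%


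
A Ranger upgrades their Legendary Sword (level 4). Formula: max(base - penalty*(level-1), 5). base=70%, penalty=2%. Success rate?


raw_rate = 70 - 2 * (4 - 1)
= 70 - 2 * 3
= 70 - 6
= 64
Apply floor: max(64, 5) = 64%

64%


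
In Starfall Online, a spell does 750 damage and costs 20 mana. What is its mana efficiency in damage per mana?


Efficiency = damage / mana
= 750 / 20
= 37.50

37.50 dmg/mana


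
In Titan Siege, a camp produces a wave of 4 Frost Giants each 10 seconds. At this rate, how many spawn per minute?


Spawns per minute = count * (60 / interval)
= 4 * (60 / 10)
= 4 * 6.0
= 24.0

24.0 per minute


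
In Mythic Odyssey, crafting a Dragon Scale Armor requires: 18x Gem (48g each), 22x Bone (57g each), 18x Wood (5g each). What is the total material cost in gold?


Cost breakdown:
  Gem: 18 * 48 = 864
  Bone: 22 * 57 = 1254
  Wood: 18 * 5 = 90
Total = 864 + 1254 + 90 = 2208

2208 gold


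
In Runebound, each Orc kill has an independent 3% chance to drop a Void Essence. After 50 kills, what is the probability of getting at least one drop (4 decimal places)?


P(at least one) = 1 - P(none) = 1 - (1-p)^n
p = 3/100 = 0.03
1 - p = 0.97
(1 - p)^50 = 0.97^50 = 0.218065
P(at least one) = 1 - 0.218065 = 0.7819

0.7819


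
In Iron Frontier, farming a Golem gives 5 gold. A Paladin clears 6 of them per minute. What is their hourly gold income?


Gold per minute = 5 * 6 = 30
Gold per hour = 30 * 60 = 1800

1800 gold/hour


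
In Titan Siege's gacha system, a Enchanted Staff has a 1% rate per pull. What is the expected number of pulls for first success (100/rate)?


Expected pulls for a geometric distribution = 1/p = 100 / rate%
= 100 / 1
= 100.0

100.0 pulls


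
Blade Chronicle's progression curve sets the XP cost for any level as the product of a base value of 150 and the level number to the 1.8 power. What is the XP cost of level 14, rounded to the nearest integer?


XP = 150 * level^1.8
Substitute level = 14:
XP = 150 * 14^1.8
= 150 * 115.6193
= 17343

17343 XP


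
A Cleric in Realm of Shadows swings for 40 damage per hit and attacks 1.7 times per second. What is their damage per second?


DPS = damage * attack_speed
= 40 * 1.7
= 68.0

68.0 DPS


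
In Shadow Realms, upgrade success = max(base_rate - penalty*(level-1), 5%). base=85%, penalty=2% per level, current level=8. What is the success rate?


raw_rate = 85 - 2 * (8 - 1)
= 85 - 2 * 7
= 85 - 14
= 71
Apply floor: max(71, 5) = 71%

71%


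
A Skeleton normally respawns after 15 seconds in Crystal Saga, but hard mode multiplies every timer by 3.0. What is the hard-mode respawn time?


Respawn time = base * multiplier
= 15 * 3.0
= 45.0 seconds

45.0 seconds


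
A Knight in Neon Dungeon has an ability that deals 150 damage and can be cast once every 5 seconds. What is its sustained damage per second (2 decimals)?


DPS = damage / cooldown
= 150 / 5
= 30.00

30.00 DPS


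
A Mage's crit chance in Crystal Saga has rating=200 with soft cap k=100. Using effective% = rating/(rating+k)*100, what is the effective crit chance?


effective% = rating / (rating + k) * 100
= 200 / (200 + 100) * 100
= 200 / 300 * 100
= 0.666667 * 100
= 66.67%

66.67%


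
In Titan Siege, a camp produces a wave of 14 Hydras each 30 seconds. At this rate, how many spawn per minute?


Spawns per minute = count * (60 / interval)
= 14 * (60 / 30)
= 14 * 2.0
= 28.0

28.0 per minute


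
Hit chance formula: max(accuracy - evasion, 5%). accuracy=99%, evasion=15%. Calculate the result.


accuracy - evasion = 99 - 15 = 84
Apply floor: max(84, 5) = 84
Hit chance = 84%

84%


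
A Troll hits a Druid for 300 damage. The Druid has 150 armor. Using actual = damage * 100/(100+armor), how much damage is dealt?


actual = 300 * 100 / (100 + 150)
= 300 * 100 / 250
= 30000 / 250
= 120.00

120.00 damage


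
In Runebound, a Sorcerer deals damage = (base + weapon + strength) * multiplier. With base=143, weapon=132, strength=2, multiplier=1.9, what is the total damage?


Sum base + weapon + str = 143 + 132 + 2 = 277
Multiply by 1.9:
277 * 1.9 = 526.3

526.3 damage


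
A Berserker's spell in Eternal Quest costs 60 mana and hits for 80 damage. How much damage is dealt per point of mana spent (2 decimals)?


Efficiency = damage / mana
= 80 / 60
= 1.33

1.33 dmg/mana


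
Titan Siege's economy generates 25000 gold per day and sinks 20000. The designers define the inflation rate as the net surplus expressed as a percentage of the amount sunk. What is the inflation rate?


Net gold = 25000 - 20000 = 5000
Inflation rate = net / sunk * 100 = 5000 / 20000 * 100
= 0.25 * 100
= 25.00%

25.00%


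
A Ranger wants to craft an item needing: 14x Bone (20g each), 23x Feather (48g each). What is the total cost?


Cost breakdown:
  Bone: 14 * 20 = 280
  Feather: 23 * 48 = 1104
Total = 280 + 1104 = 1384

1384 gold


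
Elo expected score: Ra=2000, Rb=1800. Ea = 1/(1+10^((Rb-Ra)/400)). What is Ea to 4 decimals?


Elo expected score: Ea = 1/(1 + 10^((Rb-Ra)/400))
Rb - Ra = 1800 - 2000 = -200
(Rb-Ra)/400 = -200/400 = -0.5
10^-0.5 = 0.316228
Ea = 1/(1 + 0.316228) = 1/1.316228 = 0.7597

0.7597


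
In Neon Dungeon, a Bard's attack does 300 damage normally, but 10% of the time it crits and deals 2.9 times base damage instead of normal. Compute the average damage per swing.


E[dmg] = base * (1 + crit_chance * (crit_mult - 1))
cc as decimal = 10/100 = 0.1
cm - 1 = 2.9 - 1 = 1.9
Bonus factor = 0.1 * 1.9 = 0.19
Total multiplier = 1 + 0.19 = 1.19
Expected damage = 300 * 1.19 = 357.00

357.00 damage


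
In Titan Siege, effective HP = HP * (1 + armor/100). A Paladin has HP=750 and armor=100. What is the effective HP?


EHP = 750 * (1 + 100/100)
= 750 * (1 + 1.0)
= 750 * 2.0
= 1500.0

1500.0 EHP


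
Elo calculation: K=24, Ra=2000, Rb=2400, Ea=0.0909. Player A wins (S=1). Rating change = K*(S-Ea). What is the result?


Elo update: delta = K * (S - Ea), where S = 1 (wins)
S - Ea = 1 - 0.0909 = 0.9091
Rating change = 24 * 0.9091
= 21.82

21.82 rating points


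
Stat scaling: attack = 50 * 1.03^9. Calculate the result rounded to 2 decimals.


value = base * growth^level
= 50 * 1.03^9
= 50 * 1.304773
= 65.24

65.24 attack


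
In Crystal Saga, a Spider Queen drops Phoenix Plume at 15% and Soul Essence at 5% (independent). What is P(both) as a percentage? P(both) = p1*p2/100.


For independent events, P(both) = P(A) * P(B)
= 15% * 5%
= 75 / 100 %
= 0.75%

0.75%


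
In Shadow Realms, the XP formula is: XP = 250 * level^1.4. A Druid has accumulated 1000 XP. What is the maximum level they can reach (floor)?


XP = 250 * level^1.4, so level = (XP / 250)^(1/1.4)
= (1000 / 250)^(1/1.4)
= 4.0^0.7143
= 2.6918
Floor: level = 2

level 2


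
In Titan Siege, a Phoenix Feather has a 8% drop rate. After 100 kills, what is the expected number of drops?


Expected drops = kills * (drop_rate / 100)
= 100 * (8 / 100)
= 100 * 0.08
= 8.0

8.0 drops


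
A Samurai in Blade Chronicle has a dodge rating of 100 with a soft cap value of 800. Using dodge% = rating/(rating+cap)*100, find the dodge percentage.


dodge% = 100 / (100 + 800) * 100
= 100 / 900 * 100
= 0.111111 * 100
= 11.11%

11.11%


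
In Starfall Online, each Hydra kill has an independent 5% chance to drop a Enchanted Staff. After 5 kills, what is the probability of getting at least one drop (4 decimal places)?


P(at least one) = 1 - P(none) = 1 - (1-p)^n
p = 5/100 = 0.05
1 - p = 0.95
(1 - p)^5 = 0.95^5 = 0.773781
P(at least one) = 1 - 0.773781 = 0.2262

0.2262


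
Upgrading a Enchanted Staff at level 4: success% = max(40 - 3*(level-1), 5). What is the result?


raw_rate = 40 - 3 * (4 - 1)
= 40 - 3 * 3
= 40 - 9
= 31
Apply floor: max(31, 5) = 31%

31%


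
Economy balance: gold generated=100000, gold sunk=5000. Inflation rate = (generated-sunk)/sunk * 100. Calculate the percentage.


Net gold = 100000 - 5000 = 95000
Inflation rate = net / sunk * 100 = 95000 / 5000 * 100
= 19.0 * 100
= 1900.00%

1900.00%


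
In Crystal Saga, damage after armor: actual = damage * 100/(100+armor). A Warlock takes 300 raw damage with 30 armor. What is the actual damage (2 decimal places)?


actual = 300 * 100 / (100 + 30)
= 300 * 100 / 130
= 30000 / 130
= 230.77

230.77 damage


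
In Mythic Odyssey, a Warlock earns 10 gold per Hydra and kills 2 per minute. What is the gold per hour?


Gold per minute = 10 * 2 = 20
Gold per hour = 20 * 60 = 1200

1200 gold/hour


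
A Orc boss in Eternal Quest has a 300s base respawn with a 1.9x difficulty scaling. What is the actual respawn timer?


Respawn time = base * multiplier
= 300 * 1.9
= 570.0 seconds

570.0 seconds


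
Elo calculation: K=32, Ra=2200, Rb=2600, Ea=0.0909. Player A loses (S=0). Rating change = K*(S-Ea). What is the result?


Elo update: delta = K * (S - Ea), where S = 0 (loses)
S - Ea = 0 - 0.0909 = -0.0909
Rating change = 32 * -0.0909
= -2.91

-2.91 rating points


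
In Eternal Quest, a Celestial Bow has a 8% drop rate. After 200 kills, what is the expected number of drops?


Expected drops = kills * (drop_rate / 100)
= 200 * (8 / 100)
= 200 * 0.08
= 16.0

16.0 drops


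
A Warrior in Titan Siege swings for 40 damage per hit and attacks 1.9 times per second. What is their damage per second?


DPS = damage * attack_speed
= 40 * 1.9
= 76.0

76.0 DPS


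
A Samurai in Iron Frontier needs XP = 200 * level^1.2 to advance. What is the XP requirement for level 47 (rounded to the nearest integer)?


XP = 200 * level^1.2
Substitute level = 47:
XP = 200 * 47^1.2
= 200 * 101.512
= 20302

20302 XP


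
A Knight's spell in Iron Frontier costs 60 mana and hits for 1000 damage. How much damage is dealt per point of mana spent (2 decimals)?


Efficiency = damage / mana
= 1000 / 60
= 16.67

16.67 dmg/mana


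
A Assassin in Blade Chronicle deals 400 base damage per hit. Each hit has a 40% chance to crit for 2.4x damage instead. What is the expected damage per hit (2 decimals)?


E[dmg] = base * (1 + crit_chance * (crit_mult - 1))
cc as decimal = 40/100 = 0.4
cm - 1 = 2.4 - 1 = 1.4
Bonus factor = 0.4 * 1.4 = 0.56
Total multiplier = 1 + 0.56 = 1.56
Expected damage = 400 * 1.56 = 624.00

624.00 damage


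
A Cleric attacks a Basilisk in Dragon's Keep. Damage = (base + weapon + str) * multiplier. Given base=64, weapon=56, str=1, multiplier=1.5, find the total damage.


Sum base + weapon + str = 64 + 56 + 1 = 121
Multiply by 1.5:
121 * 1.5 = 181.5

181.5 damage


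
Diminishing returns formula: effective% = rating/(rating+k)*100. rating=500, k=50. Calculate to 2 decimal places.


effective% = rating / (rating + k) * 100
= 500 / (500 + 50) * 100
= 500 / 550 * 100
= 0.909091 * 100
= 90.91%

90.91%


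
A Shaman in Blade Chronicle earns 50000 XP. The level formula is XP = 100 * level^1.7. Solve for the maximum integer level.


XP = 100 * level^1.7, so level = (XP / 100)^(1/1.7)
= (50000 / 100)^(1/1.7)
= 500.0^0.5882
= 38.6927
Floor: level = 38

level 38


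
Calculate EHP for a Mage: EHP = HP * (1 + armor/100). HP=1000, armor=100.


EHP = 1000 * (1 + 100/100)
= 1000 * (1 + 1.0)
= 1000 * 2.0
= 2000.0

2000.0 EHP


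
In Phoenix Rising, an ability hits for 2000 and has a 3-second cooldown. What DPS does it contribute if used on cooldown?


DPS = damage / cooldown
= 2000 / 3
= 666.67

666.67 DPS


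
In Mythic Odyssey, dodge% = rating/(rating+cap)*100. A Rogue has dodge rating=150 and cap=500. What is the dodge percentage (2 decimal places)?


dodge% = 150 / (150 + 500) * 100
= 150 / 650 * 100
= 0.230769 * 100
= 23.08%

23.08%


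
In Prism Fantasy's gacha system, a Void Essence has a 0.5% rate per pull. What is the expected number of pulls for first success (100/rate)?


Expected pulls for a geometric distribution = 1/p = 100 / rate%
= 100 / 0.5
= 200.0

200.0 pulls


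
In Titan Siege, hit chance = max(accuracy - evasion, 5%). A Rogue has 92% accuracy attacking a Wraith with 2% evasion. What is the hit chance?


accuracy - evasion = 92 - 2 = 90
Apply floor: max(90, 5) = 90
Hit chance = 90%

90%


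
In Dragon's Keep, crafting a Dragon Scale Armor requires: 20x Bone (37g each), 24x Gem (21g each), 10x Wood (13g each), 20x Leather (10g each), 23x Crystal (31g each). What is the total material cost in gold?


Cost breakdown:
  Bone: 20 * 37 = 740
  Gem: 24 * 21 = 504
  Wood: 10 * 13 = 130
  Leather: 20 * 10 = 200
  Crystal: 23 * 31 = 713
Total = 740 + 504 + 130 + 200 + 713 = 2287

2287 gold


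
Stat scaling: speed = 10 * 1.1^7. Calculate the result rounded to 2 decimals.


value = base * growth^level
= 10 * 1.1^7
= 10 * 1.948717
= 19.49

19.49 speed


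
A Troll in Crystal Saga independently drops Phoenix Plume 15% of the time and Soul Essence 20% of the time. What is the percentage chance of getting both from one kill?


For independent events, P(both) = P(A) * P(B)
= 15% * 20%
= 300 / 100 %
= 3.0%

3.0%


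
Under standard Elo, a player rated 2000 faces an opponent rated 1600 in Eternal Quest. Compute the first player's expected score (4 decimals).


Elo expected score: Ea = 1/(1 + 10^((Rb-Ra)/400))
Rb - Ra = 1600 - 2000 = -400
(Rb-Ra)/400 = -400/400 = -1.0
10^-1.0 = 0.1
Ea = 1/(1 + 0.1) = 1/1.1 = 0.9091

0.9091


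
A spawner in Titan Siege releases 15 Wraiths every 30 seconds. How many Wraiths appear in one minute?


Spawns per minute = count * (60 / interval)
= 15 * (60 / 30)
= 15 * 2.0
= 30.0

30.0 per minute


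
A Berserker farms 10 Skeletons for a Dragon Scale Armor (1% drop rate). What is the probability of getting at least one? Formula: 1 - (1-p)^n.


P(at least one) = 1 - P(none) = 1 - (1-p)^n
p = 1/100 = 0.01
1 - p = 0.99
(1 - p)^10 = 0.99^10 = 0.904382
P(at least one) = 1 - 0.904382 = 0.0956

0.0956


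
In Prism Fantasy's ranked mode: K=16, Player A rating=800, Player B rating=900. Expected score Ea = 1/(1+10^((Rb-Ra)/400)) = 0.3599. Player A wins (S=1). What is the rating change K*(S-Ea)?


Elo update: delta = K * (S - Ea), where S = 1 (wins)
S - Ea = 1 - 0.3599 = 0.6401
Rating change = 16 * 0.6401
= 10.24

10.24 rating points


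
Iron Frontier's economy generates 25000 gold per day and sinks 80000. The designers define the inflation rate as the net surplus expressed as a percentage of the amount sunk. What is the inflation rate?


Net gold = 25000 - 80000 = -55000
Inflation rate = net / sunk * 100 = -55000 / 80000 * 100
= -0.6875 * 100
= -68.75%

-68.75%


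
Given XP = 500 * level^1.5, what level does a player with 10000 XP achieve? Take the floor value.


XP = 500 * level^1.5, so level = (XP / 500)^(1/1.5)
= (10000 / 500)^(1/1.5)
= 20.0^0.6667
= 7.3681
Floor: level = 7

level 7


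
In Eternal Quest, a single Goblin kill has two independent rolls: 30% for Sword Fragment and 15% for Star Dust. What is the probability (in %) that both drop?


For independent events, P(both) = P(A) * P(B)
= 30% * 15%
= 450 / 100 %
= 4.5%

4.5%


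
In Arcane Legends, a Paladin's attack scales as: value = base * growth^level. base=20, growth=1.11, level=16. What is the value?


value = base * growth^level
= 20 * 1.11^16
= 20 * 5.310894
= 106.22

106.22 attack


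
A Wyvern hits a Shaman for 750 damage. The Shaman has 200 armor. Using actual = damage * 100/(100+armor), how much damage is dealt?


actual = 750 * 100 / (100 + 200)
= 750 * 100 / 300
= 75000 / 300
= 250.00

250.00 damage


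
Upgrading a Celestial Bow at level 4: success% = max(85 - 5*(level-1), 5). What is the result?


raw_rate = 85 - 5 * (4 - 1)
= 85 - 5 * 3
= 85 - 15
= 70
Apply floor: max(70, 5) = 70%

70%


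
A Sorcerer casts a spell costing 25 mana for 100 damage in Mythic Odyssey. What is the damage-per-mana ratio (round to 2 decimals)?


Efficiency = damage / mana
= 100 / 25
= 4.00

4.00 dmg/mana


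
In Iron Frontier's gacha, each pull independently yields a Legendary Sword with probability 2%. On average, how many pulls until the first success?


Expected pulls for a geometric distribution = 1/p = 100 / rate%
= 100 / 2
= 50.0

50.0 pulls


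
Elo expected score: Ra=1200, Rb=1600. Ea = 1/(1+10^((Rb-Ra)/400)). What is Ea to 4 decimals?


Elo expected score: Ea = 1/(1 + 10^((Rb-Ra)/400))
Rb - Ra = 1600 - 1200 = 400
(Rb-Ra)/400 = 400/400 = 1.0
10^1.0 = 10.0
Ea = 1/(1 + 10.0) = 1/11.0 = 0.0909

0.0909


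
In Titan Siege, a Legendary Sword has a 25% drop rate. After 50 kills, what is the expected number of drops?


Expected drops = kills * (drop_rate / 100)
= 50 * (25 / 100)
= 50 * 0.25
= 12.5

12.5 drops


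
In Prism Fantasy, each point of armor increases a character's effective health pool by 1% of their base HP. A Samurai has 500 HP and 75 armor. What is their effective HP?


EHP = 500 * (1 + 75/100)
= 500 * (1 + 0.75)
= 500 * 1.75
= 875.0

875.0 EHP


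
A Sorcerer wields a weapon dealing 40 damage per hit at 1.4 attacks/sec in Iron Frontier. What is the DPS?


DPS = damage * attack_speed
= 40 * 1.4
= 56.0

56.0 DPS


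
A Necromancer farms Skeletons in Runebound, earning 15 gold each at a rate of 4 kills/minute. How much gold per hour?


Gold per minute = 15 * 4 = 60
Gold per hour = 60 * 60 = 3600

3600 gold/hour


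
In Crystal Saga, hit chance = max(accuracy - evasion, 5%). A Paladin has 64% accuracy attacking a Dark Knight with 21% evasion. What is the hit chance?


accuracy - evasion = 64 - 21 = 43
Apply floor: max(43, 5) = 43
Hit chance = 43%

43%


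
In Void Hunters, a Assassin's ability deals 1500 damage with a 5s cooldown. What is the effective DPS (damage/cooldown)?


DPS = damage / cooldown
= 1500 / 5
= 300.00

300.00 DPS


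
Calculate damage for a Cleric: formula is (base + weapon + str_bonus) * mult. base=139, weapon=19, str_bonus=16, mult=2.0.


Sum base + weapon + str = 139 + 19 + 16 = 174
Multiply by 2.0:
174 * 2.0 = 348.0

348.0 damage


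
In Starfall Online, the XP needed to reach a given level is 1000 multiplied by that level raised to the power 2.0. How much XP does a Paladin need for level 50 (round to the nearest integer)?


XP = 1000 * level^2.0
Substitute level = 50:
XP = 1000 * 50^2.0
= 1000 * 2500.0
= 2500000

2500000 XP


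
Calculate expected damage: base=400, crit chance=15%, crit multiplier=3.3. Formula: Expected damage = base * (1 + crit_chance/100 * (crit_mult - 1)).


E[dmg] = base * (1 + crit_chance * (crit_mult - 1))
cc as decimal = 15/100 = 0.15
cm - 1 = 3.3 - 1 = 2.3
Bonus factor = 0.15 * 2.3 = 0.345
Total multiplier = 1 + 0.345 = 1.345
Expected damage = 400 * 1.345 = 538.00

538.00 damage


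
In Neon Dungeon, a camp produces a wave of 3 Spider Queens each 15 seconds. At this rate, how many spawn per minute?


Spawns per minute = count * (60 / interval)
= 3 * (60 / 15)
= 3 * 4.0
= 12.0

12.0 per minute


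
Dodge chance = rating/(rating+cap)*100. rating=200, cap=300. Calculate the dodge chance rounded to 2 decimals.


dodge% = 200 / (200 + 300) * 100
= 200 / 500 * 100
= 0.4 * 100
= 40.00%

40.00%


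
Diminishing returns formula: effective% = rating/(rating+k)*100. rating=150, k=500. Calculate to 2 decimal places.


effective% = rating / (rating + k) * 100
= 150 / (150 + 500) * 100
= 150 / 650 * 100
= 0.230769 * 100
= 23.08%

23.08%


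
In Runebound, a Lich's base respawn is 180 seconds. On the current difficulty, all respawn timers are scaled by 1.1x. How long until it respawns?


Respawn time = base * multiplier
= 180 * 1.1
= 198.0 seconds

198.0 seconds


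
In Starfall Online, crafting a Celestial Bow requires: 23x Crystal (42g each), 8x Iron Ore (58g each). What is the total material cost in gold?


Cost breakdown:
  Crystal: 23 * 42 = 966
  Iron Ore: 8 * 58 = 464
Total = 966 + 464 = 1430

1430 gold


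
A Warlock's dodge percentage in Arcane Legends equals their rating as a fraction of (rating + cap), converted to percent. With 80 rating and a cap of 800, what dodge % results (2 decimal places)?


dodge% = 80 / (80 + 800) * 100
= 80 / 880 * 100
= 0.090909 * 100
= 9.09%

9.09%


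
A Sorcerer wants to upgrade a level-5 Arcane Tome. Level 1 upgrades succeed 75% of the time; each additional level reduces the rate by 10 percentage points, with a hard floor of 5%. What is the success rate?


raw_rate = 75 - 10 * (5 - 1)
= 75 - 10 * 4
= 75 - 40
= 35
Apply floor: max(35, 5) = 35%

35%


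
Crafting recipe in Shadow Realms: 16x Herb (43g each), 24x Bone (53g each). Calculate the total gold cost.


Cost breakdown:
  Herb: 16 * 43 = 688
  Bone: 24 * 53 = 1272
Total = 688 + 1272 = 1960

1960 gold


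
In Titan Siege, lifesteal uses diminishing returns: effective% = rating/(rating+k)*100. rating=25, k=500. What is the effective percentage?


effective% = rating / (rating + k) * 100
= 25 / (25 + 500) * 100
= 25 / 525 * 100
= 0.047619 * 100
= 4.76%

4.76%


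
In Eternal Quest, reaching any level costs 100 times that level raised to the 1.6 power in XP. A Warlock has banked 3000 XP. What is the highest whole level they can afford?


XP = 100 * level^1.6, so level = (XP / 100)^(1/1.6)
= (3000 / 100)^(1/1.6)
= 30.0^0.625
= 8.3792
Floor: level = 8

level 8


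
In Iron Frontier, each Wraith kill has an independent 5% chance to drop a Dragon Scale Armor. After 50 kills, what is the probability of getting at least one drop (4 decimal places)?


P(at least one) = 1 - P(none) = 1 - (1-p)^n
p = 5/100 = 0.05
1 - p = 0.95
(1 - p)^50 = 0.95^50 = 0.076945
P(at least one) = 1 - 0.076945 = 0.9231

0.9231


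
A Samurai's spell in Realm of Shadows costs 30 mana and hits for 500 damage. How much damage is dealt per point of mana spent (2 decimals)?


Efficiency = damage / mana
= 500 / 30
= 16.67

16.67 dmg/mana


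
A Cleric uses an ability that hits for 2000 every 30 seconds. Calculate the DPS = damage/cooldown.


DPS = damage / cooldown
= 2000 / 30
= 66.67

66.67 DPS


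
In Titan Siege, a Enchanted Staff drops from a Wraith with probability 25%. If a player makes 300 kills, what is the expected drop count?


Expected drops = kills * (drop_rate / 100)
= 300 * (25 / 100)
= 300 * 0.25
= 75.0

75.0 drops


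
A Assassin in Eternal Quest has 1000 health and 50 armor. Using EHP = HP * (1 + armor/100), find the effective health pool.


EHP = 1000 * (1 + 50/100)
= 1000 * (1 + 0.5)
= 1000 * 1.5
= 1500.0

1500.0 EHP


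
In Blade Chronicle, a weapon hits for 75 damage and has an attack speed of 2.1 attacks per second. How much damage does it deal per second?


DPS = damage * attack_speed
= 75 * 2.1
= 157.5

157.5 DPS


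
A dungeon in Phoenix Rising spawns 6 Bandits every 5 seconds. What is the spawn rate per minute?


Spawns per minute = count * (60 / interval)
= 6 * (60 / 5)
= 6 * 12.0
= 72.0

72.0 per minute


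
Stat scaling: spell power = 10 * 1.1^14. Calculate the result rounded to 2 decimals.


value = base * growth^level
= 10 * 1.1^14
= 10 * 3.797498
= 37.97

37.97 spell power


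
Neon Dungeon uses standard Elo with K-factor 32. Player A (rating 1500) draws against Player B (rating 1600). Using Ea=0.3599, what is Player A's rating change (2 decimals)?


Elo update: delta = K * (S - Ea), where S = 0.5 (draws)
S - Ea = 0.5 - 0.3599 = 0.1401
Rating change = 32 * 0.1401
= 4.48

4.48 rating points


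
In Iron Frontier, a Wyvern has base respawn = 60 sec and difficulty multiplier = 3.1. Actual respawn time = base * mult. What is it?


Respawn time = base * multiplier
= 60 * 3.1
= 186.0 seconds

186.0 seconds


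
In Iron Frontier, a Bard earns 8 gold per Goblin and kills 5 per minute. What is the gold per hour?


Gold per minute = 8 * 5 = 40
Gold per hour = 40 * 60 = 2400

2400 gold/hour


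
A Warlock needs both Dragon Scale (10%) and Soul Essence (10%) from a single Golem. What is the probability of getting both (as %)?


For independent events, P(both) = P(A) * P(B)
= 10% * 10%
= 100 / 100 %
= 1.0%

1.0%


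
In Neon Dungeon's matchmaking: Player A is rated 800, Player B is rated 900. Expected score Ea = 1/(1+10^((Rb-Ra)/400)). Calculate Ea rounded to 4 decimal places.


Elo expected score: Ea = 1/(1 + 10^((Rb-Ra)/400))
Rb - Ra = 900 - 800 = 100
(Rb-Ra)/400 = 100/400 = 0.25
10^0.25 = 1.778279
Ea = 1/(1 + 1.778279) = 1/2.778279 = 0.3599

0.3599


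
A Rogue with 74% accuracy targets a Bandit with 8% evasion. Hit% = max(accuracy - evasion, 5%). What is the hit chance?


accuracy - evasion = 74 - 8 = 66
Apply floor: max(66, 5) = 66
Hit chance = 66%

66%


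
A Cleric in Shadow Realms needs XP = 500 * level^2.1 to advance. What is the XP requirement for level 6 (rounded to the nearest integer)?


XP = 500 * level^2.1
Substitute level = 6:
XP = 500 * 6^2.1
= 500 * 43.0643
= 21532

21532 XP


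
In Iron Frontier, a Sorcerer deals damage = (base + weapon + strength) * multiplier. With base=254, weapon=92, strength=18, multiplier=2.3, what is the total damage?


Sum base + weapon + str = 254 + 92 + 18 = 364
Multiply by 2.3:
364 * 2.3 = 837.2

837.2 damage


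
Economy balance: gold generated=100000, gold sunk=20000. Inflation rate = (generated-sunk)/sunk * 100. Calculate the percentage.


Net gold = 100000 - 20000 = 80000
Inflation rate = net / sunk * 100 = 80000 / 20000 * 100
= 4.0 * 100
= 400.00%

400.00%


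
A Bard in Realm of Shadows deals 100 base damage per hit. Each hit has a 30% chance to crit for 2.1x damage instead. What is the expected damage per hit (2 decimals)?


E[dmg] = base * (1 + crit_chance * (crit_mult - 1))
cc as decimal = 30/100 = 0.3
cm - 1 = 2.1 - 1 = 1.1
Bonus factor = 0.3 * 1.1 = 0.33
Total multiplier = 1 + 0.33 = 1.33
Expected damage = 100 * 1.33 = 133.00

133.00 damage


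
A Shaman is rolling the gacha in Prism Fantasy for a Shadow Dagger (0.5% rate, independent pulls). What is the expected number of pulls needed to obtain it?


Expected pulls for a geometric distribution = 1/p = 100 / rate%
= 100 / 0.5
= 200.0

200.0 pulls


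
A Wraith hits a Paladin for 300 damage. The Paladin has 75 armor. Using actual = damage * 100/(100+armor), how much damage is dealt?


actual = 300 * 100 / (100 + 75)
= 300 * 100 / 175
= 30000 / 175
= 171.43

171.43 damage


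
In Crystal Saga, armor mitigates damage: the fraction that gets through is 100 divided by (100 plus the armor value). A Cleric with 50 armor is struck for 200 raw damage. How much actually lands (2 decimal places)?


actual = 200 * 100 / (100 + 50)
= 200 * 100 / 150
= 20000 / 150
= 133.33

133.33 damage


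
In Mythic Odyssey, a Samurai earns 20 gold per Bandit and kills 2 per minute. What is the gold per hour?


Gold per minute = 20 * 2 = 40
Gold per hour = 40 * 60 = 2400

2400 gold/hour


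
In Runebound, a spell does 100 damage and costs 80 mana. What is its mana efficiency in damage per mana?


Efficiency = damage / mana
= 100 / 80
= 1.25

1.25 dmg/mana


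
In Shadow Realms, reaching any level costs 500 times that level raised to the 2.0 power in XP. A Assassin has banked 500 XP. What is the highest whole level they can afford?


XP = 500 * level^2.0, so level = (XP / 500)^(1/2.0)
= (500 / 500)^(1/2.0)
= 1.0^0.5
= 1.0
Floor: level = 1

level 1


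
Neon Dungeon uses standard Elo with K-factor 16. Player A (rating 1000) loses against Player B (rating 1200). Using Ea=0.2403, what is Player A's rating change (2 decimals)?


Elo update: delta = K * (S - Ea), where S = 0 (loses)
S - Ea = 0 - 0.2403 = -0.2403
Rating change = 16 * -0.2403
= -3.84

-3.84 rating points


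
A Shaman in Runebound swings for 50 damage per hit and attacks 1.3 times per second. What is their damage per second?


DPS = damage * attack_speed
= 50 * 1.3
= 65.0

65.0 DPS


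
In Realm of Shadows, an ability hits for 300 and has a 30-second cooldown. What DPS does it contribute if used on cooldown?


DPS = damage / cooldown
= 300 / 30
= 10.00

10.00 DPS


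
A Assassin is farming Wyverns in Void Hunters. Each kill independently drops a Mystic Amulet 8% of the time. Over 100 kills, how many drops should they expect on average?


Expected drops = kills * (drop_rate / 100)
= 100 * (8 / 100)
= 100 * 0.08
= 8.0

8.0 drops


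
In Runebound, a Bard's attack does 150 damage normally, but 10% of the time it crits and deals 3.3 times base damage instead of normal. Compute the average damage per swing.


E[dmg] = base * (1 + crit_chance * (crit_mult - 1))
cc as decimal = 10/100 = 0.1
cm - 1 = 3.3 - 1 = 2.3
Bonus factor = 0.1 * 2.3 = 0.23
Total multiplier = 1 + 0.23 = 1.23
Expected damage = 150 * 1.23 = 184.50

184.50 damage


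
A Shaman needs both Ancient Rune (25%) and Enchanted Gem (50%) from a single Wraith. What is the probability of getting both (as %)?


For independent events, P(both) = P(A) * P(B)
= 25% * 50%
= 1250 / 100 %
= 12.5%

12.5%


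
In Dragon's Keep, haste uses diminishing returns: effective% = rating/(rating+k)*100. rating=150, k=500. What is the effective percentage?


effective% = rating / (rating + k) * 100
= 150 / (150 + 500) * 100
= 150 / 650 * 100
= 0.230769 * 100
= 23.08%

23.08%


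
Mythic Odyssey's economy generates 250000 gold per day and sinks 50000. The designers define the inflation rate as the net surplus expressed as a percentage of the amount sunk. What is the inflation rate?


Net gold = 250000 - 50000 = 200000
Inflation rate = net / sunk * 100 = 200000 / 50000 * 100
= 4.0 * 100
= 400.00%

400.00%


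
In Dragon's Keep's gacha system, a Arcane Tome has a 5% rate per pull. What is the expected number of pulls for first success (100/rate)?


Expected pulls for a geometric distribution = 1/p = 100 / rate%
= 100 / 5
= 20.0

20.0 pulls


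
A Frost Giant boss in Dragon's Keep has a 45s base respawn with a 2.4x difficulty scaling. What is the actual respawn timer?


Respawn time = base * multiplier
= 45 * 2.4
= 108.0 seconds

108.0 seconds


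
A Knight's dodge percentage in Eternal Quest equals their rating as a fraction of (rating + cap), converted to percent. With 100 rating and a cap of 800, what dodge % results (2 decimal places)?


dodge% = 100 / (100 + 800) * 100
= 100 / 900 * 100
= 0.111111 * 100
= 11.11%

11.11%


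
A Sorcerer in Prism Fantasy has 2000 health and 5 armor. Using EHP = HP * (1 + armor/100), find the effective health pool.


EHP = 2000 * (1 + 5/100)
= 2000 * (1 + 0.05)
= 2000 * 1.05
= 2100.0

2100.0 EHP


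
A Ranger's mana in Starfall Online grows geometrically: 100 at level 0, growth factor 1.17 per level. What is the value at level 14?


value = base * growth^level
= 100 * 1.17^14
= 100 * 9.007454
= 900.75

900.75 mana


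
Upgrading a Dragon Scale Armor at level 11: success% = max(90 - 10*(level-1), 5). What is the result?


raw_rate = 90 - 10 * (11 - 1)
= 90 - 10 * 10
= 90 - 100
= -10
Apply floor: max(-10, 5) = 5%

5%


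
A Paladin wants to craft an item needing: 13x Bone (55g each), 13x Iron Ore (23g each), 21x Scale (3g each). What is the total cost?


Cost breakdown:
  Bone: 13 * 55 = 715
  Iron Ore: 13 * 23 = 299
  Scale: 21 * 3 = 63
Total = 715 + 299 + 63 = 1077

1077 gold


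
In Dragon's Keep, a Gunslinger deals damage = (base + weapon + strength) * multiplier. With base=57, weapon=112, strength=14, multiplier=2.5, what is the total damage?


Sum base + weapon + str = 57 + 112 + 14 = 183
Multiply by 2.5:
183 * 2.5 = 457.5

457.5 damage


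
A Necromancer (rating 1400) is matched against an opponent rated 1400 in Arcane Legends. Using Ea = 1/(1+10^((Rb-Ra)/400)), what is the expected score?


Elo expected score: Ea = 1/(1 + 10^((Rb-Ra)/400))
Rb - Ra = 1400 - 1400 = 0
(Rb-Ra)/400 = 0/400 = 0.0
10^0.0 = 1.0
Ea = 1/(1 + 1.0) = 1/2.0 = 0.5000

0.5000


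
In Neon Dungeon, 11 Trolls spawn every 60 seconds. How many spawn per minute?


Spawns per minute = count * (60 / interval)
= 11 * (60 / 60)
= 11 * 1.0
= 11.0

11.0 per minute


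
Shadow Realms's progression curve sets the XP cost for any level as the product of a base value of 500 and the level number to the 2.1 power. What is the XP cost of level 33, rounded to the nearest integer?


XP = 500 * level^2.1
Substitute level = 33:
XP = 500 * 33^2.1
= 500 * 1544.8249
= 772412

772412 XP


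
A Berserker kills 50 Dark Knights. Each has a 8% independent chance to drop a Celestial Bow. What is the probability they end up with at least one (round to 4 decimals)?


P(at least one) = 1 - P(none) = 1 - (1-p)^n
p = 8/100 = 0.08
1 - p = 0.92
(1 - p)^50 = 0.92^50 = 0.015466
P(at least one) = 1 - 0.015466 = 0.9845

0.9845
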